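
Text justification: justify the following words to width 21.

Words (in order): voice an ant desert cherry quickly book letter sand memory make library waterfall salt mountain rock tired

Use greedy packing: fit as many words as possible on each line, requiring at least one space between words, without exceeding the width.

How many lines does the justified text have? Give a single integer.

Answer: 6

Derivation:
Line 1: ['voice', 'an', 'ant', 'desert'] (min_width=19, slack=2)
Line 2: ['cherry', 'quickly', 'book'] (min_width=19, slack=2)
Line 3: ['letter', 'sand', 'memory'] (min_width=18, slack=3)
Line 4: ['make', 'library'] (min_width=12, slack=9)
Line 5: ['waterfall', 'salt'] (min_width=14, slack=7)
Line 6: ['mountain', 'rock', 'tired'] (min_width=19, slack=2)
Total lines: 6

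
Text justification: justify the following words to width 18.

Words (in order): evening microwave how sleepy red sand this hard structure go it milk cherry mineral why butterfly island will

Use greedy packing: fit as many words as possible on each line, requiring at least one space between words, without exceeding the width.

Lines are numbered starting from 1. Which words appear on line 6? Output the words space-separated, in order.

Line 1: ['evening', 'microwave'] (min_width=17, slack=1)
Line 2: ['how', 'sleepy', 'red'] (min_width=14, slack=4)
Line 3: ['sand', 'this', 'hard'] (min_width=14, slack=4)
Line 4: ['structure', 'go', 'it'] (min_width=15, slack=3)
Line 5: ['milk', 'cherry'] (min_width=11, slack=7)
Line 6: ['mineral', 'why'] (min_width=11, slack=7)
Line 7: ['butterfly', 'island'] (min_width=16, slack=2)
Line 8: ['will'] (min_width=4, slack=14)

Answer: mineral why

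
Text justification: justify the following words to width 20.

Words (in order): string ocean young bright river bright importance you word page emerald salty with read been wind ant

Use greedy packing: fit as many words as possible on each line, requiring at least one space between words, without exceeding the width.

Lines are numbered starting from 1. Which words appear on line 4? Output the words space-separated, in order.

Answer: page emerald salty

Derivation:
Line 1: ['string', 'ocean', 'young'] (min_width=18, slack=2)
Line 2: ['bright', 'river', 'bright'] (min_width=19, slack=1)
Line 3: ['importance', 'you', 'word'] (min_width=19, slack=1)
Line 4: ['page', 'emerald', 'salty'] (min_width=18, slack=2)
Line 5: ['with', 'read', 'been', 'wind'] (min_width=19, slack=1)
Line 6: ['ant'] (min_width=3, slack=17)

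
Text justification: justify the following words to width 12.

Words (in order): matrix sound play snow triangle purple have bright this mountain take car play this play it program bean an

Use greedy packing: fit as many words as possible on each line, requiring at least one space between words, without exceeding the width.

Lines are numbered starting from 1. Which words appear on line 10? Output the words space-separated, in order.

Answer: program bean

Derivation:
Line 1: ['matrix', 'sound'] (min_width=12, slack=0)
Line 2: ['play', 'snow'] (min_width=9, slack=3)
Line 3: ['triangle'] (min_width=8, slack=4)
Line 4: ['purple', 'have'] (min_width=11, slack=1)
Line 5: ['bright', 'this'] (min_width=11, slack=1)
Line 6: ['mountain'] (min_width=8, slack=4)
Line 7: ['take', 'car'] (min_width=8, slack=4)
Line 8: ['play', 'this'] (min_width=9, slack=3)
Line 9: ['play', 'it'] (min_width=7, slack=5)
Line 10: ['program', 'bean'] (min_width=12, slack=0)
Line 11: ['an'] (min_width=2, slack=10)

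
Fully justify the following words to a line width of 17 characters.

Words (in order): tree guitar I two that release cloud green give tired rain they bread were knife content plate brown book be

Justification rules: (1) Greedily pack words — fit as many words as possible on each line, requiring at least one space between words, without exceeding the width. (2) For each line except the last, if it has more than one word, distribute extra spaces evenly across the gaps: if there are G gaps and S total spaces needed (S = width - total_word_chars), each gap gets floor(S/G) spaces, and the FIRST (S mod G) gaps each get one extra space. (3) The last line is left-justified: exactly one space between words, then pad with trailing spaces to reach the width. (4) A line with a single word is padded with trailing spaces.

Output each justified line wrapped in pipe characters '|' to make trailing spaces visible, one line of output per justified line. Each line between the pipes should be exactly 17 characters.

Answer: |tree guitar I two|
|that      release|
|cloud  green give|
|tired  rain  they|
|bread  were knife|
|content     plate|
|brown book be    |

Derivation:
Line 1: ['tree', 'guitar', 'I', 'two'] (min_width=17, slack=0)
Line 2: ['that', 'release'] (min_width=12, slack=5)
Line 3: ['cloud', 'green', 'give'] (min_width=16, slack=1)
Line 4: ['tired', 'rain', 'they'] (min_width=15, slack=2)
Line 5: ['bread', 'were', 'knife'] (min_width=16, slack=1)
Line 6: ['content', 'plate'] (min_width=13, slack=4)
Line 7: ['brown', 'book', 'be'] (min_width=13, slack=4)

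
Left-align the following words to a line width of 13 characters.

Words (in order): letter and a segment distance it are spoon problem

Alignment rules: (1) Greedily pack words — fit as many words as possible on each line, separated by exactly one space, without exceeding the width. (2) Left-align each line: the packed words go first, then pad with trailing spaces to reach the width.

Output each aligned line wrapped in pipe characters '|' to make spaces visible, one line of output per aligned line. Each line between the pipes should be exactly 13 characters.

Answer: |letter and a |
|segment      |
|distance it  |
|are spoon    |
|problem      |

Derivation:
Line 1: ['letter', 'and', 'a'] (min_width=12, slack=1)
Line 2: ['segment'] (min_width=7, slack=6)
Line 3: ['distance', 'it'] (min_width=11, slack=2)
Line 4: ['are', 'spoon'] (min_width=9, slack=4)
Line 5: ['problem'] (min_width=7, slack=6)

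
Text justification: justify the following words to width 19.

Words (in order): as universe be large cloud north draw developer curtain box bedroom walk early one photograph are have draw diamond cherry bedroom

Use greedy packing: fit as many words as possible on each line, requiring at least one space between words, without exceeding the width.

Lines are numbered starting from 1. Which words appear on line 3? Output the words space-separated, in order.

Line 1: ['as', 'universe', 'be'] (min_width=14, slack=5)
Line 2: ['large', 'cloud', 'north'] (min_width=17, slack=2)
Line 3: ['draw', 'developer'] (min_width=14, slack=5)
Line 4: ['curtain', 'box', 'bedroom'] (min_width=19, slack=0)
Line 5: ['walk', 'early', 'one'] (min_width=14, slack=5)
Line 6: ['photograph', 'are', 'have'] (min_width=19, slack=0)
Line 7: ['draw', 'diamond', 'cherry'] (min_width=19, slack=0)
Line 8: ['bedroom'] (min_width=7, slack=12)

Answer: draw developer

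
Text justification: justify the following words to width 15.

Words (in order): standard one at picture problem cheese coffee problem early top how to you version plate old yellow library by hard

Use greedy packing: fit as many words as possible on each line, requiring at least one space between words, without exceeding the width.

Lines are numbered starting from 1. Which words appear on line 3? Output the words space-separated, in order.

Line 1: ['standard', 'one', 'at'] (min_width=15, slack=0)
Line 2: ['picture', 'problem'] (min_width=15, slack=0)
Line 3: ['cheese', 'coffee'] (min_width=13, slack=2)
Line 4: ['problem', 'early'] (min_width=13, slack=2)
Line 5: ['top', 'how', 'to', 'you'] (min_width=14, slack=1)
Line 6: ['version', 'plate'] (min_width=13, slack=2)
Line 7: ['old', 'yellow'] (min_width=10, slack=5)
Line 8: ['library', 'by', 'hard'] (min_width=15, slack=0)

Answer: cheese coffee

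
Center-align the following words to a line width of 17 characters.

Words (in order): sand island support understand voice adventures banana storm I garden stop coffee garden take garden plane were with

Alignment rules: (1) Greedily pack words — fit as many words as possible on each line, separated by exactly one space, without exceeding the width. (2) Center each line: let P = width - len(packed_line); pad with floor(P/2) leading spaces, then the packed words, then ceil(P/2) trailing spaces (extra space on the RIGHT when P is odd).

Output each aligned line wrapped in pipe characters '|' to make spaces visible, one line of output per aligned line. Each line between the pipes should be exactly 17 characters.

Answer: |   sand island   |
|     support     |
|understand voice |
|adventures banana|
| storm I garden  |
|   stop coffee   |
|   garden take   |
|garden plane were|
|      with       |

Derivation:
Line 1: ['sand', 'island'] (min_width=11, slack=6)
Line 2: ['support'] (min_width=7, slack=10)
Line 3: ['understand', 'voice'] (min_width=16, slack=1)
Line 4: ['adventures', 'banana'] (min_width=17, slack=0)
Line 5: ['storm', 'I', 'garden'] (min_width=14, slack=3)
Line 6: ['stop', 'coffee'] (min_width=11, slack=6)
Line 7: ['garden', 'take'] (min_width=11, slack=6)
Line 8: ['garden', 'plane', 'were'] (min_width=17, slack=0)
Line 9: ['with'] (min_width=4, slack=13)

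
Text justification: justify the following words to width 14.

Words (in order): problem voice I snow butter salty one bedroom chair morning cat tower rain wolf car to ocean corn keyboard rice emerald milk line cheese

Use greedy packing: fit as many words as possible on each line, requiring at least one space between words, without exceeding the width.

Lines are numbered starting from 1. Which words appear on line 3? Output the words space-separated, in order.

Line 1: ['problem', 'voice'] (min_width=13, slack=1)
Line 2: ['I', 'snow', 'butter'] (min_width=13, slack=1)
Line 3: ['salty', 'one'] (min_width=9, slack=5)
Line 4: ['bedroom', 'chair'] (min_width=13, slack=1)
Line 5: ['morning', 'cat'] (min_width=11, slack=3)
Line 6: ['tower', 'rain'] (min_width=10, slack=4)
Line 7: ['wolf', 'car', 'to'] (min_width=11, slack=3)
Line 8: ['ocean', 'corn'] (min_width=10, slack=4)
Line 9: ['keyboard', 'rice'] (min_width=13, slack=1)
Line 10: ['emerald', 'milk'] (min_width=12, slack=2)
Line 11: ['line', 'cheese'] (min_width=11, slack=3)

Answer: salty one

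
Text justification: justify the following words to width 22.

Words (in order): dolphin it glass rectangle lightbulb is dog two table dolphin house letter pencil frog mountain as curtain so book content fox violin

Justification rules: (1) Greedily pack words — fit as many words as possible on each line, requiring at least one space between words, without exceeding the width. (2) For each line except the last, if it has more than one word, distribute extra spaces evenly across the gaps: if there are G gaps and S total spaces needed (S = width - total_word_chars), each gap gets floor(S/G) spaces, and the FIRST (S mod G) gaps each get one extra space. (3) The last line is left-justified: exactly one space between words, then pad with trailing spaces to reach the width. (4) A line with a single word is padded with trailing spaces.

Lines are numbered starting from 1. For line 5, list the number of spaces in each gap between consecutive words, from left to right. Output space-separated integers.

Line 1: ['dolphin', 'it', 'glass'] (min_width=16, slack=6)
Line 2: ['rectangle', 'lightbulb', 'is'] (min_width=22, slack=0)
Line 3: ['dog', 'two', 'table', 'dolphin'] (min_width=21, slack=1)
Line 4: ['house', 'letter', 'pencil'] (min_width=19, slack=3)
Line 5: ['frog', 'mountain', 'as'] (min_width=16, slack=6)
Line 6: ['curtain', 'so', 'book'] (min_width=15, slack=7)
Line 7: ['content', 'fox', 'violin'] (min_width=18, slack=4)

Answer: 4 4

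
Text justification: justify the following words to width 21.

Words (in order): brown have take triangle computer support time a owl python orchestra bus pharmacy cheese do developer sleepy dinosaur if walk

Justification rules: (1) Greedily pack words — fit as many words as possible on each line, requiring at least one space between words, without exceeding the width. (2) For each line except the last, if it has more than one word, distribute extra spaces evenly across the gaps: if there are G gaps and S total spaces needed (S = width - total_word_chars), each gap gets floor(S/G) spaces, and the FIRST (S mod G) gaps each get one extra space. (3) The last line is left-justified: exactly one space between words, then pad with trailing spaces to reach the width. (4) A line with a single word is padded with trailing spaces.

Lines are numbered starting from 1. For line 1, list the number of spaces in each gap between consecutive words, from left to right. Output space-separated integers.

Line 1: ['brown', 'have', 'take'] (min_width=15, slack=6)
Line 2: ['triangle', 'computer'] (min_width=17, slack=4)
Line 3: ['support', 'time', 'a', 'owl'] (min_width=18, slack=3)
Line 4: ['python', 'orchestra', 'bus'] (min_width=20, slack=1)
Line 5: ['pharmacy', 'cheese', 'do'] (min_width=18, slack=3)
Line 6: ['developer', 'sleepy'] (min_width=16, slack=5)
Line 7: ['dinosaur', 'if', 'walk'] (min_width=16, slack=5)

Answer: 4 4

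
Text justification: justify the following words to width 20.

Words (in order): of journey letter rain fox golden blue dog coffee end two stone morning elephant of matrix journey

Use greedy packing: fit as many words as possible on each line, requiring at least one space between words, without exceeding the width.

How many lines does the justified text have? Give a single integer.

Answer: 6

Derivation:
Line 1: ['of', 'journey', 'letter'] (min_width=17, slack=3)
Line 2: ['rain', 'fox', 'golden', 'blue'] (min_width=20, slack=0)
Line 3: ['dog', 'coffee', 'end', 'two'] (min_width=18, slack=2)
Line 4: ['stone', 'morning'] (min_width=13, slack=7)
Line 5: ['elephant', 'of', 'matrix'] (min_width=18, slack=2)
Line 6: ['journey'] (min_width=7, slack=13)
Total lines: 6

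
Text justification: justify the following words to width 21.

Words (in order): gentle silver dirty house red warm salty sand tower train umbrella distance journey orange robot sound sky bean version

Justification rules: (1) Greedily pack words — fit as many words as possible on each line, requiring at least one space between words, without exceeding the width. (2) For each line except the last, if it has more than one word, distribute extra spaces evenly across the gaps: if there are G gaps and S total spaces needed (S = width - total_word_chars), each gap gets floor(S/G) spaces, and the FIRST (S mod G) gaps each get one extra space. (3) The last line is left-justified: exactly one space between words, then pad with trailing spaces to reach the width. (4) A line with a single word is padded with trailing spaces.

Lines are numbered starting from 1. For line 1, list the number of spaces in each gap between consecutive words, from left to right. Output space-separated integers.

Line 1: ['gentle', 'silver', 'dirty'] (min_width=19, slack=2)
Line 2: ['house', 'red', 'warm', 'salty'] (min_width=20, slack=1)
Line 3: ['sand', 'tower', 'train'] (min_width=16, slack=5)
Line 4: ['umbrella', 'distance'] (min_width=17, slack=4)
Line 5: ['journey', 'orange', 'robot'] (min_width=20, slack=1)
Line 6: ['sound', 'sky', 'bean'] (min_width=14, slack=7)
Line 7: ['version'] (min_width=7, slack=14)

Answer: 2 2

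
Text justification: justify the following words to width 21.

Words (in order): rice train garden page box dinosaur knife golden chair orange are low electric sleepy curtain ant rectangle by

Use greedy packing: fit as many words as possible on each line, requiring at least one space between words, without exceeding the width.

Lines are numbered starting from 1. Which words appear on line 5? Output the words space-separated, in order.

Answer: electric sleepy

Derivation:
Line 1: ['rice', 'train', 'garden'] (min_width=17, slack=4)
Line 2: ['page', 'box', 'dinosaur'] (min_width=17, slack=4)
Line 3: ['knife', 'golden', 'chair'] (min_width=18, slack=3)
Line 4: ['orange', 'are', 'low'] (min_width=14, slack=7)
Line 5: ['electric', 'sleepy'] (min_width=15, slack=6)
Line 6: ['curtain', 'ant', 'rectangle'] (min_width=21, slack=0)
Line 7: ['by'] (min_width=2, slack=19)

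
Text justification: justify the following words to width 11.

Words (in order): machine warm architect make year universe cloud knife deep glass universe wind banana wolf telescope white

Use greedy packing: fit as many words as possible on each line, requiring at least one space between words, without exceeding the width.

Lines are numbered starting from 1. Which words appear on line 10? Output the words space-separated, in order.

Answer: wolf

Derivation:
Line 1: ['machine'] (min_width=7, slack=4)
Line 2: ['warm'] (min_width=4, slack=7)
Line 3: ['architect'] (min_width=9, slack=2)
Line 4: ['make', 'year'] (min_width=9, slack=2)
Line 5: ['universe'] (min_width=8, slack=3)
Line 6: ['cloud', 'knife'] (min_width=11, slack=0)
Line 7: ['deep', 'glass'] (min_width=10, slack=1)
Line 8: ['universe'] (min_width=8, slack=3)
Line 9: ['wind', 'banana'] (min_width=11, slack=0)
Line 10: ['wolf'] (min_width=4, slack=7)
Line 11: ['telescope'] (min_width=9, slack=2)
Line 12: ['white'] (min_width=5, slack=6)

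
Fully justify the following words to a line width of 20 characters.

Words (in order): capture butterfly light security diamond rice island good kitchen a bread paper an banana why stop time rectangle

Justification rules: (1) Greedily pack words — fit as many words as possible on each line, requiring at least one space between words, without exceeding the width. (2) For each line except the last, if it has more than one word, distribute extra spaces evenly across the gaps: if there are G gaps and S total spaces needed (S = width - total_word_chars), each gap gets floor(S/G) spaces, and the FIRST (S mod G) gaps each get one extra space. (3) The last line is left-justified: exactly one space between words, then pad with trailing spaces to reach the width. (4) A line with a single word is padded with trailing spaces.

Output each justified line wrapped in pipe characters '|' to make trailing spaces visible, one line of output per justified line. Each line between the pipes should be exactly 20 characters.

Answer: |capture    butterfly|
|light       security|
|diamond  rice island|
|good kitchen a bread|
|paper  an banana why|
|stop time rectangle |

Derivation:
Line 1: ['capture', 'butterfly'] (min_width=17, slack=3)
Line 2: ['light', 'security'] (min_width=14, slack=6)
Line 3: ['diamond', 'rice', 'island'] (min_width=19, slack=1)
Line 4: ['good', 'kitchen', 'a', 'bread'] (min_width=20, slack=0)
Line 5: ['paper', 'an', 'banana', 'why'] (min_width=19, slack=1)
Line 6: ['stop', 'time', 'rectangle'] (min_width=19, slack=1)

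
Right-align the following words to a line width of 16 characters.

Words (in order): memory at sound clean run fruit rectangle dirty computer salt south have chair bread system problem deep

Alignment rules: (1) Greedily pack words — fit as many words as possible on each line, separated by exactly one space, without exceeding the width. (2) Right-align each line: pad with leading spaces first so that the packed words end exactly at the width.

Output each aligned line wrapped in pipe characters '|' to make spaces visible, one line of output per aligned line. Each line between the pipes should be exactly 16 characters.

Answer: | memory at sound|
| clean run fruit|
| rectangle dirty|
|   computer salt|
|south have chair|
|    bread system|
|    problem deep|

Derivation:
Line 1: ['memory', 'at', 'sound'] (min_width=15, slack=1)
Line 2: ['clean', 'run', 'fruit'] (min_width=15, slack=1)
Line 3: ['rectangle', 'dirty'] (min_width=15, slack=1)
Line 4: ['computer', 'salt'] (min_width=13, slack=3)
Line 5: ['south', 'have', 'chair'] (min_width=16, slack=0)
Line 6: ['bread', 'system'] (min_width=12, slack=4)
Line 7: ['problem', 'deep'] (min_width=12, slack=4)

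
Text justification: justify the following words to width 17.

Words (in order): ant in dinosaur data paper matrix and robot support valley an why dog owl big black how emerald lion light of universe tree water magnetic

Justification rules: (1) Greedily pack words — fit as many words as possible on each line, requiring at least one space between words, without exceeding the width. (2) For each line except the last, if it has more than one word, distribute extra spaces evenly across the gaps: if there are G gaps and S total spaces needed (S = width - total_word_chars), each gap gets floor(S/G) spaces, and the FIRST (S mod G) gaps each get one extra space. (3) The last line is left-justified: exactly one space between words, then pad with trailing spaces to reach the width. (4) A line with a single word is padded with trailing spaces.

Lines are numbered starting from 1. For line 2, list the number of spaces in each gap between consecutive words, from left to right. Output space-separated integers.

Answer: 1 1

Derivation:
Line 1: ['ant', 'in', 'dinosaur'] (min_width=15, slack=2)
Line 2: ['data', 'paper', 'matrix'] (min_width=17, slack=0)
Line 3: ['and', 'robot', 'support'] (min_width=17, slack=0)
Line 4: ['valley', 'an', 'why', 'dog'] (min_width=17, slack=0)
Line 5: ['owl', 'big', 'black', 'how'] (min_width=17, slack=0)
Line 6: ['emerald', 'lion'] (min_width=12, slack=5)
Line 7: ['light', 'of', 'universe'] (min_width=17, slack=0)
Line 8: ['tree', 'water'] (min_width=10, slack=7)
Line 9: ['magnetic'] (min_width=8, slack=9)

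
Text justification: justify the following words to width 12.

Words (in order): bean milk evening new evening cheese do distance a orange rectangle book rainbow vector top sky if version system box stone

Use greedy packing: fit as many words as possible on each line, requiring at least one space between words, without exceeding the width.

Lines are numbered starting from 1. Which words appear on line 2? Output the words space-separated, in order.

Line 1: ['bean', 'milk'] (min_width=9, slack=3)
Line 2: ['evening', 'new'] (min_width=11, slack=1)
Line 3: ['evening'] (min_width=7, slack=5)
Line 4: ['cheese', 'do'] (min_width=9, slack=3)
Line 5: ['distance', 'a'] (min_width=10, slack=2)
Line 6: ['orange'] (min_width=6, slack=6)
Line 7: ['rectangle'] (min_width=9, slack=3)
Line 8: ['book', 'rainbow'] (min_width=12, slack=0)
Line 9: ['vector', 'top'] (min_width=10, slack=2)
Line 10: ['sky', 'if'] (min_width=6, slack=6)
Line 11: ['version'] (min_width=7, slack=5)
Line 12: ['system', 'box'] (min_width=10, slack=2)
Line 13: ['stone'] (min_width=5, slack=7)

Answer: evening new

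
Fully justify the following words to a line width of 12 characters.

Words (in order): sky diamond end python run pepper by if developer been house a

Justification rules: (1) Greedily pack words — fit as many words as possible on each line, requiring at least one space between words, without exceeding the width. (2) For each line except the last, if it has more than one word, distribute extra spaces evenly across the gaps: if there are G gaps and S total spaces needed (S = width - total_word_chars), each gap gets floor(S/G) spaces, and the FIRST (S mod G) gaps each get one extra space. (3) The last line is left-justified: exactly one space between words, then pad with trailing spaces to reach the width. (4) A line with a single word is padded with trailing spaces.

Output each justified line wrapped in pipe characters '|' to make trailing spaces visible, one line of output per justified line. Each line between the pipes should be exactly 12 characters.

Line 1: ['sky', 'diamond'] (min_width=11, slack=1)
Line 2: ['end', 'python'] (min_width=10, slack=2)
Line 3: ['run', 'pepper'] (min_width=10, slack=2)
Line 4: ['by', 'if'] (min_width=5, slack=7)
Line 5: ['developer'] (min_width=9, slack=3)
Line 6: ['been', 'house', 'a'] (min_width=12, slack=0)

Answer: |sky  diamond|
|end   python|
|run   pepper|
|by        if|
|developer   |
|been house a|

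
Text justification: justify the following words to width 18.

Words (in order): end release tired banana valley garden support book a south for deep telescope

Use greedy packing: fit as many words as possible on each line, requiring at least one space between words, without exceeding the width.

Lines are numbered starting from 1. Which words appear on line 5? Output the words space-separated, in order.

Line 1: ['end', 'release', 'tired'] (min_width=17, slack=1)
Line 2: ['banana', 'valley'] (min_width=13, slack=5)
Line 3: ['garden', 'support'] (min_width=14, slack=4)
Line 4: ['book', 'a', 'south', 'for'] (min_width=16, slack=2)
Line 5: ['deep', 'telescope'] (min_width=14, slack=4)

Answer: deep telescope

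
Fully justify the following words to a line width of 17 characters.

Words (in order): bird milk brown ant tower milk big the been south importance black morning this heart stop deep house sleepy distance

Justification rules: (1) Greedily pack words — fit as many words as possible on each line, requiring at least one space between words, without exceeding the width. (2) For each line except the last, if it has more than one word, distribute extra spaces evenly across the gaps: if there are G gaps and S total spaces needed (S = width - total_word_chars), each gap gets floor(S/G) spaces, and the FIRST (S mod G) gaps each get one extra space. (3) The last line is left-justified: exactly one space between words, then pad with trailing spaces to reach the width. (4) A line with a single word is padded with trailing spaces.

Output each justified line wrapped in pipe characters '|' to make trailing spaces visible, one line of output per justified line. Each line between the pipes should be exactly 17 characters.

Answer: |bird  milk  brown|
|ant   tower  milk|
|big    the   been|
|south  importance|
|black     morning|
|this  heart  stop|
|deep house sleepy|
|distance         |

Derivation:
Line 1: ['bird', 'milk', 'brown'] (min_width=15, slack=2)
Line 2: ['ant', 'tower', 'milk'] (min_width=14, slack=3)
Line 3: ['big', 'the', 'been'] (min_width=12, slack=5)
Line 4: ['south', 'importance'] (min_width=16, slack=1)
Line 5: ['black', 'morning'] (min_width=13, slack=4)
Line 6: ['this', 'heart', 'stop'] (min_width=15, slack=2)
Line 7: ['deep', 'house', 'sleepy'] (min_width=17, slack=0)
Line 8: ['distance'] (min_width=8, slack=9)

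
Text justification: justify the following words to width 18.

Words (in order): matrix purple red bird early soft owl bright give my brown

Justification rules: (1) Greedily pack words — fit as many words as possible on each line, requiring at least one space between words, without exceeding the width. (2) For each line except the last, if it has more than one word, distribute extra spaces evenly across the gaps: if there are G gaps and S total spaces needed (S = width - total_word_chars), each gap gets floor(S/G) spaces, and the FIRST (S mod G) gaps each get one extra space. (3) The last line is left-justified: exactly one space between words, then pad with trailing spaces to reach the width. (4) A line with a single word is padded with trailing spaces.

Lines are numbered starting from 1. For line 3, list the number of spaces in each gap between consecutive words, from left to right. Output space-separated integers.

Line 1: ['matrix', 'purple', 'red'] (min_width=17, slack=1)
Line 2: ['bird', 'early', 'soft'] (min_width=15, slack=3)
Line 3: ['owl', 'bright', 'give', 'my'] (min_width=18, slack=0)
Line 4: ['brown'] (min_width=5, slack=13)

Answer: 1 1 1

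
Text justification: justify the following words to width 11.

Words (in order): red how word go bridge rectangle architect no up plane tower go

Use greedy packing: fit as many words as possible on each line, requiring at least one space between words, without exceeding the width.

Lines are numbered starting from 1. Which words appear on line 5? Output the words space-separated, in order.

Line 1: ['red', 'how'] (min_width=7, slack=4)
Line 2: ['word', 'go'] (min_width=7, slack=4)
Line 3: ['bridge'] (min_width=6, slack=5)
Line 4: ['rectangle'] (min_width=9, slack=2)
Line 5: ['architect'] (min_width=9, slack=2)
Line 6: ['no', 'up', 'plane'] (min_width=11, slack=0)
Line 7: ['tower', 'go'] (min_width=8, slack=3)

Answer: architect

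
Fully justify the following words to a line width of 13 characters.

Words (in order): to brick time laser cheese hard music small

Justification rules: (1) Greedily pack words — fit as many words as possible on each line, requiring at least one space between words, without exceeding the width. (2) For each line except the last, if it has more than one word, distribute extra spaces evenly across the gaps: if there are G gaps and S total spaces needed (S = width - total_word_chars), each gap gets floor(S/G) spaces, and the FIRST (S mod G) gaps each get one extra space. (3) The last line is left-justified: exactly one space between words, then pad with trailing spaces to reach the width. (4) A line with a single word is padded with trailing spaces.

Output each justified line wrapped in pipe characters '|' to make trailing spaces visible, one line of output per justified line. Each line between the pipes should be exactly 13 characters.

Line 1: ['to', 'brick', 'time'] (min_width=13, slack=0)
Line 2: ['laser', 'cheese'] (min_width=12, slack=1)
Line 3: ['hard', 'music'] (min_width=10, slack=3)
Line 4: ['small'] (min_width=5, slack=8)

Answer: |to brick time|
|laser  cheese|
|hard    music|
|small        |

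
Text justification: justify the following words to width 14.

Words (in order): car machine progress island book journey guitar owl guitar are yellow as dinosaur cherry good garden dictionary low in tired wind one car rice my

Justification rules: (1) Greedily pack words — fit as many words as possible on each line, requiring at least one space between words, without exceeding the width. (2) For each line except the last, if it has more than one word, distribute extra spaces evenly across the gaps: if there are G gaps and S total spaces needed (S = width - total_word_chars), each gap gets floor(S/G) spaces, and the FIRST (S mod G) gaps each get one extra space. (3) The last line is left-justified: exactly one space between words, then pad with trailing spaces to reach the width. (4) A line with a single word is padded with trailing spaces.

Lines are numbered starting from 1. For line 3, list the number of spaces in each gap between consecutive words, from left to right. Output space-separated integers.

Answer: 4

Derivation:
Line 1: ['car', 'machine'] (min_width=11, slack=3)
Line 2: ['progress'] (min_width=8, slack=6)
Line 3: ['island', 'book'] (min_width=11, slack=3)
Line 4: ['journey', 'guitar'] (min_width=14, slack=0)
Line 5: ['owl', 'guitar', 'are'] (min_width=14, slack=0)
Line 6: ['yellow', 'as'] (min_width=9, slack=5)
Line 7: ['dinosaur'] (min_width=8, slack=6)
Line 8: ['cherry', 'good'] (min_width=11, slack=3)
Line 9: ['garden'] (min_width=6, slack=8)
Line 10: ['dictionary', 'low'] (min_width=14, slack=0)
Line 11: ['in', 'tired', 'wind'] (min_width=13, slack=1)
Line 12: ['one', 'car', 'rice'] (min_width=12, slack=2)
Line 13: ['my'] (min_width=2, slack=12)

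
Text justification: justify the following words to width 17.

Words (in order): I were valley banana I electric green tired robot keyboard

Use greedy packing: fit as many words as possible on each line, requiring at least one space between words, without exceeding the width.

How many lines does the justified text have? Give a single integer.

Line 1: ['I', 'were', 'valley'] (min_width=13, slack=4)
Line 2: ['banana', 'I', 'electric'] (min_width=17, slack=0)
Line 3: ['green', 'tired', 'robot'] (min_width=17, slack=0)
Line 4: ['keyboard'] (min_width=8, slack=9)
Total lines: 4

Answer: 4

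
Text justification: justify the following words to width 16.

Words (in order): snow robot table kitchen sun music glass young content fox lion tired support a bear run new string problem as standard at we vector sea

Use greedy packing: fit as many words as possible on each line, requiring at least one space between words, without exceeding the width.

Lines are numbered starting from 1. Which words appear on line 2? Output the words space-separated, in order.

Line 1: ['snow', 'robot', 'table'] (min_width=16, slack=0)
Line 2: ['kitchen', 'sun'] (min_width=11, slack=5)
Line 3: ['music', 'glass'] (min_width=11, slack=5)
Line 4: ['young', 'content'] (min_width=13, slack=3)
Line 5: ['fox', 'lion', 'tired'] (min_width=14, slack=2)
Line 6: ['support', 'a', 'bear'] (min_width=14, slack=2)
Line 7: ['run', 'new', 'string'] (min_width=14, slack=2)
Line 8: ['problem', 'as'] (min_width=10, slack=6)
Line 9: ['standard', 'at', 'we'] (min_width=14, slack=2)
Line 10: ['vector', 'sea'] (min_width=10, slack=6)

Answer: kitchen sun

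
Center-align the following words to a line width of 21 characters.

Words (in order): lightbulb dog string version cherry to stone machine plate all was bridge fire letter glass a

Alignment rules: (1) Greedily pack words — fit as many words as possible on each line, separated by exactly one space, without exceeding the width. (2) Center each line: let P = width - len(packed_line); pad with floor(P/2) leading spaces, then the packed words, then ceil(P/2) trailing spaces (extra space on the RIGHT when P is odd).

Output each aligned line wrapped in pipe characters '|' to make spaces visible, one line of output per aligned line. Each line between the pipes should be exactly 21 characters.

Answer: |lightbulb dog string |
|  version cherry to  |
| stone machine plate |
| all was bridge fire |
|   letter glass a    |

Derivation:
Line 1: ['lightbulb', 'dog', 'string'] (min_width=20, slack=1)
Line 2: ['version', 'cherry', 'to'] (min_width=17, slack=4)
Line 3: ['stone', 'machine', 'plate'] (min_width=19, slack=2)
Line 4: ['all', 'was', 'bridge', 'fire'] (min_width=19, slack=2)
Line 5: ['letter', 'glass', 'a'] (min_width=14, slack=7)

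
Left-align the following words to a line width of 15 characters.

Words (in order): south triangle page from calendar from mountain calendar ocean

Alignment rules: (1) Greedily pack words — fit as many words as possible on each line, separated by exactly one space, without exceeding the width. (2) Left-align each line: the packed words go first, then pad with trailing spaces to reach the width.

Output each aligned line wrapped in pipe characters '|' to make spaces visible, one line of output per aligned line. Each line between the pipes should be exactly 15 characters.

Answer: |south triangle |
|page from      |
|calendar from  |
|mountain       |
|calendar ocean |

Derivation:
Line 1: ['south', 'triangle'] (min_width=14, slack=1)
Line 2: ['page', 'from'] (min_width=9, slack=6)
Line 3: ['calendar', 'from'] (min_width=13, slack=2)
Line 4: ['mountain'] (min_width=8, slack=7)
Line 5: ['calendar', 'ocean'] (min_width=14, slack=1)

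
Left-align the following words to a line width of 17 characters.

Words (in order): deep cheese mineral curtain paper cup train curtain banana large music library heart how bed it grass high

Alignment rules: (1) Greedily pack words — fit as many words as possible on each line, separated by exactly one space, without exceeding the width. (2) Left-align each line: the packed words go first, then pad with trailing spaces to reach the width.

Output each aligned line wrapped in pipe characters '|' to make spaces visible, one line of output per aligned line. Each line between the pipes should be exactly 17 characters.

Line 1: ['deep', 'cheese'] (min_width=11, slack=6)
Line 2: ['mineral', 'curtain'] (min_width=15, slack=2)
Line 3: ['paper', 'cup', 'train'] (min_width=15, slack=2)
Line 4: ['curtain', 'banana'] (min_width=14, slack=3)
Line 5: ['large', 'music'] (min_width=11, slack=6)
Line 6: ['library', 'heart', 'how'] (min_width=17, slack=0)
Line 7: ['bed', 'it', 'grass', 'high'] (min_width=17, slack=0)

Answer: |deep cheese      |
|mineral curtain  |
|paper cup train  |
|curtain banana   |
|large music      |
|library heart how|
|bed it grass high|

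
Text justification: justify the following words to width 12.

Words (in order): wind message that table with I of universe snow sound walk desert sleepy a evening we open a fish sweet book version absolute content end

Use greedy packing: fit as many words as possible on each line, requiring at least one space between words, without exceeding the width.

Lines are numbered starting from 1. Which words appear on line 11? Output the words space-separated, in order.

Answer: version

Derivation:
Line 1: ['wind', 'message'] (min_width=12, slack=0)
Line 2: ['that', 'table'] (min_width=10, slack=2)
Line 3: ['with', 'I', 'of'] (min_width=9, slack=3)
Line 4: ['universe'] (min_width=8, slack=4)
Line 5: ['snow', 'sound'] (min_width=10, slack=2)
Line 6: ['walk', 'desert'] (min_width=11, slack=1)
Line 7: ['sleepy', 'a'] (min_width=8, slack=4)
Line 8: ['evening', 'we'] (min_width=10, slack=2)
Line 9: ['open', 'a', 'fish'] (min_width=11, slack=1)
Line 10: ['sweet', 'book'] (min_width=10, slack=2)
Line 11: ['version'] (min_width=7, slack=5)
Line 12: ['absolute'] (min_width=8, slack=4)
Line 13: ['content', 'end'] (min_width=11, slack=1)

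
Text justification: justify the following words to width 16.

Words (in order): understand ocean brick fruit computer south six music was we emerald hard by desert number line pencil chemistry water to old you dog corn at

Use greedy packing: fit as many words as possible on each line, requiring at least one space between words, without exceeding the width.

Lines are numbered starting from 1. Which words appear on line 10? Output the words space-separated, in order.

Line 1: ['understand', 'ocean'] (min_width=16, slack=0)
Line 2: ['brick', 'fruit'] (min_width=11, slack=5)
Line 3: ['computer', 'south'] (min_width=14, slack=2)
Line 4: ['six', 'music', 'was', 'we'] (min_width=16, slack=0)
Line 5: ['emerald', 'hard', 'by'] (min_width=15, slack=1)
Line 6: ['desert', 'number'] (min_width=13, slack=3)
Line 7: ['line', 'pencil'] (min_width=11, slack=5)
Line 8: ['chemistry', 'water'] (min_width=15, slack=1)
Line 9: ['to', 'old', 'you', 'dog'] (min_width=14, slack=2)
Line 10: ['corn', 'at'] (min_width=7, slack=9)

Answer: corn at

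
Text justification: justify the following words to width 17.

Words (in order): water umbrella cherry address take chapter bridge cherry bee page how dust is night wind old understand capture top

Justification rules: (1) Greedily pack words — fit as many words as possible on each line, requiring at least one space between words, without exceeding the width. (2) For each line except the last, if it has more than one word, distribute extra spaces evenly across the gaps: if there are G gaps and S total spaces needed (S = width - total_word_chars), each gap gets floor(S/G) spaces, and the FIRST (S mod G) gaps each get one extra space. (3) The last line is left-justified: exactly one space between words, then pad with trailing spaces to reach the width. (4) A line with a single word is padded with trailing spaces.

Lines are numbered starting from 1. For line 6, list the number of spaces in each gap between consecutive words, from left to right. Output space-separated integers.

Answer: 3 2

Derivation:
Line 1: ['water', 'umbrella'] (min_width=14, slack=3)
Line 2: ['cherry', 'address'] (min_width=14, slack=3)
Line 3: ['take', 'chapter'] (min_width=12, slack=5)
Line 4: ['bridge', 'cherry', 'bee'] (min_width=17, slack=0)
Line 5: ['page', 'how', 'dust', 'is'] (min_width=16, slack=1)
Line 6: ['night', 'wind', 'old'] (min_width=14, slack=3)
Line 7: ['understand'] (min_width=10, slack=7)
Line 8: ['capture', 'top'] (min_width=11, slack=6)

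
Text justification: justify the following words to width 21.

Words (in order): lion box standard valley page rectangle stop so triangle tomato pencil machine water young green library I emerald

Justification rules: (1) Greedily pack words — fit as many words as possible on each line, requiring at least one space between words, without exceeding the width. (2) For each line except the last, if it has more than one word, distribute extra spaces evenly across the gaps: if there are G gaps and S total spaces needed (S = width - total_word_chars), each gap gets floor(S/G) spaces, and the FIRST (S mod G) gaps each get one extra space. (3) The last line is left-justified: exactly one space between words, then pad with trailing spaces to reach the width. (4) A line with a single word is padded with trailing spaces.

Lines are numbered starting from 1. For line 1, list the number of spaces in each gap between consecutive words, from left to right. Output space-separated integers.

Answer: 3 3

Derivation:
Line 1: ['lion', 'box', 'standard'] (min_width=17, slack=4)
Line 2: ['valley', 'page', 'rectangle'] (min_width=21, slack=0)
Line 3: ['stop', 'so', 'triangle'] (min_width=16, slack=5)
Line 4: ['tomato', 'pencil', 'machine'] (min_width=21, slack=0)
Line 5: ['water', 'young', 'green'] (min_width=17, slack=4)
Line 6: ['library', 'I', 'emerald'] (min_width=17, slack=4)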